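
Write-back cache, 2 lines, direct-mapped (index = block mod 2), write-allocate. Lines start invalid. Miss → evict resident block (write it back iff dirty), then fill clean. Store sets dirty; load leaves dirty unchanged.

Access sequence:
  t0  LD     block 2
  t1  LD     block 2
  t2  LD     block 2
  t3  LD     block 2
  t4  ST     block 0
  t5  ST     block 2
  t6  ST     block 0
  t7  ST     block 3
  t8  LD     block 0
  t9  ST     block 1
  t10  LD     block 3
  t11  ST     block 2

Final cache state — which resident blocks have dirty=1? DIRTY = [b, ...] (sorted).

DIRTY = [2]

0: R B2 → L0 miss [-]
1: R B2 → L0 hit [-]
2: R B2 → L0 hit [-]
3: R B2 → L0 hit [-]
4: W B0 → L0 miss [D]
5: W B2 → L0 miss wb→B0 [D]
6: W B0 → L0 miss wb→B2 [D]
7: W B3 → L1 miss [D]
8: R B0 → L0 hit [D]
9: W B1 → L1 miss wb→B3 [D]
10: R B3 → L1 miss wb→B1 [-]
11: W B2 → L0 miss wb→B0 [D]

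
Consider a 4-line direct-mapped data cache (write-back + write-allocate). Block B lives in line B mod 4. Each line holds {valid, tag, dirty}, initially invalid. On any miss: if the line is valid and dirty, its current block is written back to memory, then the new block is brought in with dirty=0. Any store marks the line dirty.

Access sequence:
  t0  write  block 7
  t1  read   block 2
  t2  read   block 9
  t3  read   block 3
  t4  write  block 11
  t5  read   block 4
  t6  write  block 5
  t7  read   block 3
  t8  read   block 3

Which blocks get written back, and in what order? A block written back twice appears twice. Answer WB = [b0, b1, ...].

WB = [7, 11]

  0 | W B7 → L3 miss [D]
  1 | R B2 → L2 miss [-]
  2 | R B9 → L1 miss [-]
  3 | R B3 → L3 miss wb→B7 [-]
  4 | W B11 → L3 miss [D]
  5 | R B4 → L0 miss [-]
  6 | W B5 → L1 miss [D]
  7 | R B3 → L3 miss wb→B11 [-]
  8 | R B3 → L3 hit [-]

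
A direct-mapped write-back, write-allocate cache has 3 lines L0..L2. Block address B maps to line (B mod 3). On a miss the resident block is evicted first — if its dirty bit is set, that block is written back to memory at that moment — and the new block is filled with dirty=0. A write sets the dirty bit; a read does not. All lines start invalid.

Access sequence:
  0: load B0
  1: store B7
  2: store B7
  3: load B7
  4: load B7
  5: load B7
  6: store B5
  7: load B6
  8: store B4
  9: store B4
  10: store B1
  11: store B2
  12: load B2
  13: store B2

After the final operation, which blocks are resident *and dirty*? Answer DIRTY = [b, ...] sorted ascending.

  0 | R B0 → L0 miss [-]
  1 | W B7 → L1 miss [D]
  2 | W B7 → L1 hit [D]
  3 | R B7 → L1 hit [D]
  4 | R B7 → L1 hit [D]
  5 | R B7 → L1 hit [D]
  6 | W B5 → L2 miss [D]
  7 | R B6 → L0 miss [-]
  8 | W B4 → L1 miss wb→B7 [D]
  9 | W B4 → L1 hit [D]
  10 | W B1 → L1 miss wb→B4 [D]
  11 | W B2 → L2 miss wb→B5 [D]
  12 | R B2 → L2 hit [D]
  13 | W B2 → L2 hit [D]

DIRTY = [1, 2]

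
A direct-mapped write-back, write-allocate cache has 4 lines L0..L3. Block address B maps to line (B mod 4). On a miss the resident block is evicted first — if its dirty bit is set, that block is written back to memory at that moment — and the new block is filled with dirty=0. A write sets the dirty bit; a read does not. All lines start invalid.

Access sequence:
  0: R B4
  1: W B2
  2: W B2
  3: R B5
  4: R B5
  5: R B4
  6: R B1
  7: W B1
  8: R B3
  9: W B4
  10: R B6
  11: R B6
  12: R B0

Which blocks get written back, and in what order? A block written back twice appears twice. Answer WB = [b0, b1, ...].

0: R B4 -> L0 miss  d=-]
1: W B2 -> L2 miss  d=D]
2: W B2 -> L2 hit  d=D]
3: R B5 -> L1 miss  d=-]
4: R B5 -> L1 hit  d=-]
5: R B4 -> L0 hit  d=-]
6: R B1 -> L1 miss  d=-]
7: W B1 -> L1 hit  d=D]
8: R B3 -> L3 miss  d=-]
9: W B4 -> L0 hit  d=D]
10: R B6 -> L2 miss wb->B2  d=-]
11: R B6 -> L2 hit  d=-]
12: R B0 -> L0 miss wb->B4  d=-]

WB = [2, 4]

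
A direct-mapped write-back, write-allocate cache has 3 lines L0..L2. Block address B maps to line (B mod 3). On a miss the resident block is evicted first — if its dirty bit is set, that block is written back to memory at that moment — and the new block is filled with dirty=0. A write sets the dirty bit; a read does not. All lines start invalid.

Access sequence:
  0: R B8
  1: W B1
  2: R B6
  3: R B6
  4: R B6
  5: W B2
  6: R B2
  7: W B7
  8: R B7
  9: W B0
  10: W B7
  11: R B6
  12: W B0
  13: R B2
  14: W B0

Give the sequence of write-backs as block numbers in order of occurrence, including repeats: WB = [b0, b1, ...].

0: R B8 → L2 miss [-]
1: W B1 → L1 miss [D]
2: R B6 → L0 miss [-]
3: R B6 → L0 hit [-]
4: R B6 → L0 hit [-]
5: W B2 → L2 miss [D]
6: R B2 → L2 hit [D]
7: W B7 → L1 miss wb→B1 [D]
8: R B7 → L1 hit [D]
9: W B0 → L0 miss [D]
10: W B7 → L1 hit [D]
11: R B6 → L0 miss wb→B0 [-]
12: W B0 → L0 miss [D]
13: R B2 → L2 hit [D]
14: W B0 → L0 hit [D]

WB = [1, 0]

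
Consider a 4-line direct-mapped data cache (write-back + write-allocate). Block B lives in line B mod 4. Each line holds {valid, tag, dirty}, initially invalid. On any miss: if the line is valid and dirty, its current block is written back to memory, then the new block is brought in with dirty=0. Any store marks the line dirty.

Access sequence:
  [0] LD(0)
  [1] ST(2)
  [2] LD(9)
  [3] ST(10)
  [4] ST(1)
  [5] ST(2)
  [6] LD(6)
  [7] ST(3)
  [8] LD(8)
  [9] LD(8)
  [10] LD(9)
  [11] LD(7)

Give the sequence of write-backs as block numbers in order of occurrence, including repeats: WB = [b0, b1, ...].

WB = [2, 10, 2, 1, 3]

0: R B0 → L0 miss [-]
1: W B2 → L2 miss [D]
2: R B9 → L1 miss [-]
3: W B10 → L2 miss wb→B2 [D]
4: W B1 → L1 miss [D]
5: W B2 → L2 miss wb→B10 [D]
6: R B6 → L2 miss wb→B2 [-]
7: W B3 → L3 miss [D]
8: R B8 → L0 miss [-]
9: R B8 → L0 hit [-]
10: R B9 → L1 miss wb→B1 [-]
11: R B7 → L3 miss wb→B3 [-]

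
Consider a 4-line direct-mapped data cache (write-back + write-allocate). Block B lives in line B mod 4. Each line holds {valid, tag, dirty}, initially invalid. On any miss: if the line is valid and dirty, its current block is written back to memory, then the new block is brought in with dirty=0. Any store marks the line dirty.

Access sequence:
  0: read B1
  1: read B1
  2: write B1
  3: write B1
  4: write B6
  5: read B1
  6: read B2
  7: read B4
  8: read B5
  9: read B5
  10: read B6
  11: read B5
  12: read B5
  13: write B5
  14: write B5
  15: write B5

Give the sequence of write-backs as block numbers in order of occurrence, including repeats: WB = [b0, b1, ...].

WB = [6, 1]

  0 | R B1 → L1 miss [-]
  1 | R B1 → L1 hit [-]
  2 | W B1 → L1 hit [D]
  3 | W B1 → L1 hit [D]
  4 | W B6 → L2 miss [D]
  5 | R B1 → L1 hit [D]
  6 | R B2 → L2 miss wb→B6 [-]
  7 | R B4 → L0 miss [-]
  8 | R B5 → L1 miss wb→B1 [-]
  9 | R B5 → L1 hit [-]
  10 | R B6 → L2 miss [-]
  11 | R B5 → L1 hit [-]
  12 | R B5 → L1 hit [-]
  13 | W B5 → L1 hit [D]
  14 | W B5 → L1 hit [D]
  15 | W B5 → L1 hit [D]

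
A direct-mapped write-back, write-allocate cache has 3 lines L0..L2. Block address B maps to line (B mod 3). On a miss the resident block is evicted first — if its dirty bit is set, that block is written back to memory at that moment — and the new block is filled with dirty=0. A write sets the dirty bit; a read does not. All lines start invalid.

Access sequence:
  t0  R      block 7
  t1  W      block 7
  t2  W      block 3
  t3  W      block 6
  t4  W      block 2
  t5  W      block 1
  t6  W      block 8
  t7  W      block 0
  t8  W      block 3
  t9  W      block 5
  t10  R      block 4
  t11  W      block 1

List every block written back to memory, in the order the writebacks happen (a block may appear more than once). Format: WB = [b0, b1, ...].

  0 | R B7 → L1 miss [-]
  1 | W B7 → L1 hit [D]
  2 | W B3 → L0 miss [D]
  3 | W B6 → L0 miss wb→B3 [D]
  4 | W B2 → L2 miss [D]
  5 | W B1 → L1 miss wb→B7 [D]
  6 | W B8 → L2 miss wb→B2 [D]
  7 | W B0 → L0 miss wb→B6 [D]
  8 | W B3 → L0 miss wb→B0 [D]
  9 | W B5 → L2 miss wb→B8 [D]
  10 | R B4 → L1 miss wb→B1 [-]
  11 | W B1 → L1 miss [D]

WB = [3, 7, 2, 6, 0, 8, 1]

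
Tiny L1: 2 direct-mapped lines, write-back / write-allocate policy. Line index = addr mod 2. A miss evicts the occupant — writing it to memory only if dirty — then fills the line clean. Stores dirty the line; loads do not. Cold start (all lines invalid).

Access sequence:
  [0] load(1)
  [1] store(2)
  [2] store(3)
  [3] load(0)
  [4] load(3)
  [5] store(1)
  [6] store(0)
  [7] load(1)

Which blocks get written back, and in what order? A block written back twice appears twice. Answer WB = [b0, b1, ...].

WB = [2, 3]

0: R B1 → L1 miss [-]
1: W B2 → L0 miss [D]
2: W B3 → L1 miss [D]
3: R B0 → L0 miss wb→B2 [-]
4: R B3 → L1 hit [D]
5: W B1 → L1 miss wb→B3 [D]
6: W B0 → L0 hit [D]
7: R B1 → L1 hit [D]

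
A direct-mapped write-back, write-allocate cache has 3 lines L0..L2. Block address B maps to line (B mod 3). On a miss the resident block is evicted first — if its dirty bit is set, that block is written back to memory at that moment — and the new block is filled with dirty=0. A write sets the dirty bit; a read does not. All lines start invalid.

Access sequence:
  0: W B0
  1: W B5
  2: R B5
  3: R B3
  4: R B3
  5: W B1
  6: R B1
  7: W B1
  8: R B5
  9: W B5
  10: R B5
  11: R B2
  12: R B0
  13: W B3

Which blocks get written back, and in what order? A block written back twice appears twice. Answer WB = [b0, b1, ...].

0: W B0 -> L0 miss  d=D]
1: W B5 -> L2 miss  d=D]
2: R B5 -> L2 hit  d=D]
3: R B3 -> L0 miss wb->B0  d=-]
4: R B3 -> L0 hit  d=-]
5: W B1 -> L1 miss  d=D]
6: R B1 -> L1 hit  d=D]
7: W B1 -> L1 hit  d=D]
8: R B5 -> L2 hit  d=D]
9: W B5 -> L2 hit  d=D]
10: R B5 -> L2 hit  d=D]
11: R B2 -> L2 miss wb->B5  d=-]
12: R B0 -> L0 miss  d=-]
13: W B3 -> L0 miss  d=D]

WB = [0, 5]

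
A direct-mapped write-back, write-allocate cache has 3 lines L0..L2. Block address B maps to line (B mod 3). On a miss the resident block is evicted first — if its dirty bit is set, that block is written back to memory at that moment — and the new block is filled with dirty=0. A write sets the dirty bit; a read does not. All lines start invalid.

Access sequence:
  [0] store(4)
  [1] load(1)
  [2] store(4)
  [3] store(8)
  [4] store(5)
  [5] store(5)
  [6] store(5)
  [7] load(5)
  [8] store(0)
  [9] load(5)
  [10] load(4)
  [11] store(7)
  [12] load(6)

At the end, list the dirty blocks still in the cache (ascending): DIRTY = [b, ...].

DIRTY = [5, 7]

0: W B4 -> L1 miss  d=D]
1: R B1 -> L1 miss wb->B4  d=-]
2: W B4 -> L1 miss  d=D]
3: W B8 -> L2 miss  d=D]
4: W B5 -> L2 miss wb->B8  d=D]
5: W B5 -> L2 hit  d=D]
6: W B5 -> L2 hit  d=D]
7: R B5 -> L2 hit  d=D]
8: W B0 -> L0 miss  d=D]
9: R B5 -> L2 hit  d=D]
10: R B4 -> L1 hit  d=D]
11: W B7 -> L1 miss wb->B4  d=D]
12: R B6 -> L0 miss wb->B0  d=-]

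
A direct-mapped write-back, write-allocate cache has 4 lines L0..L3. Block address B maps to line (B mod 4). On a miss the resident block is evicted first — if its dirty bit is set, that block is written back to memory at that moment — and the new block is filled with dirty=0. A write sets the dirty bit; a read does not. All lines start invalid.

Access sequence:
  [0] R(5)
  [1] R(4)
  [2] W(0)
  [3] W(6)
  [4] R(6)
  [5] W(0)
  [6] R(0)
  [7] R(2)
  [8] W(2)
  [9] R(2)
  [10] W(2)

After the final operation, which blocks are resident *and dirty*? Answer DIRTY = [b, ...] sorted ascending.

  0 | R B5 → L1 miss [-]
  1 | R B4 → L0 miss [-]
  2 | W B0 → L0 miss [D]
  3 | W B6 → L2 miss [D]
  4 | R B6 → L2 hit [D]
  5 | W B0 → L0 hit [D]
  6 | R B0 → L0 hit [D]
  7 | R B2 → L2 miss wb→B6 [-]
  8 | W B2 → L2 hit [D]
  9 | R B2 → L2 hit [D]
  10 | W B2 → L2 hit [D]

DIRTY = [0, 2]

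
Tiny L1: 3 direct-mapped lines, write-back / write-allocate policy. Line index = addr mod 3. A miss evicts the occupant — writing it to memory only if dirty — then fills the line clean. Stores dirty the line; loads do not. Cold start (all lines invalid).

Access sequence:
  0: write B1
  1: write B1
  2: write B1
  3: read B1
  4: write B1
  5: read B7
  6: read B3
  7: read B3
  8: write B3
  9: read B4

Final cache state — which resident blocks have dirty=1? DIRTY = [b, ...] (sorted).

DIRTY = [3]

0: W B1 → L1 miss [D]
1: W B1 → L1 hit [D]
2: W B1 → L1 hit [D]
3: R B1 → L1 hit [D]
4: W B1 → L1 hit [D]
5: R B7 → L1 miss wb→B1 [-]
6: R B3 → L0 miss [-]
7: R B3 → L0 hit [-]
8: W B3 → L0 hit [D]
9: R B4 → L1 miss [-]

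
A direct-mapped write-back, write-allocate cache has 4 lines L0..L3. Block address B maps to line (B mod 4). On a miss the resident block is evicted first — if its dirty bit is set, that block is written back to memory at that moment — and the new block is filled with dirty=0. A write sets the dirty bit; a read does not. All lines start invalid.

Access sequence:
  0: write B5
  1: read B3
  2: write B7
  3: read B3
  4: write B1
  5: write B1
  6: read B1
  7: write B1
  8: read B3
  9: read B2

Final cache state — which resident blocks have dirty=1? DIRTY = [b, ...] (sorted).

0: W B5 → L1 miss [D]
1: R B3 → L3 miss [-]
2: W B7 → L3 miss [D]
3: R B3 → L3 miss wb→B7 [-]
4: W B1 → L1 miss wb→B5 [D]
5: W B1 → L1 hit [D]
6: R B1 → L1 hit [D]
7: W B1 → L1 hit [D]
8: R B3 → L3 hit [-]
9: R B2 → L2 miss [-]

DIRTY = [1]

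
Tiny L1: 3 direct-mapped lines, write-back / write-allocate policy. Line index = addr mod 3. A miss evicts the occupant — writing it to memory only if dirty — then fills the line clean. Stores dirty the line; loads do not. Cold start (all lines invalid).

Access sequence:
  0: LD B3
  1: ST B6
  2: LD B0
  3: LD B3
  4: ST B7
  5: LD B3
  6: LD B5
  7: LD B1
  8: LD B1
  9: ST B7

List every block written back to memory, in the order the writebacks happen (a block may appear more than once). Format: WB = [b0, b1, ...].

WB = [6, 7]

0: R B3 -> L0 miss  d=-]
1: W B6 -> L0 miss  d=D]
2: R B0 -> L0 miss wb->B6  d=-]
3: R B3 -> L0 miss  d=-]
4: W B7 -> L1 miss  d=D]
5: R B3 -> L0 hit  d=-]
6: R B5 -> L2 miss  d=-]
7: R B1 -> L1 miss wb->B7  d=-]
8: R B1 -> L1 hit  d=-]
9: W B7 -> L1 miss  d=D]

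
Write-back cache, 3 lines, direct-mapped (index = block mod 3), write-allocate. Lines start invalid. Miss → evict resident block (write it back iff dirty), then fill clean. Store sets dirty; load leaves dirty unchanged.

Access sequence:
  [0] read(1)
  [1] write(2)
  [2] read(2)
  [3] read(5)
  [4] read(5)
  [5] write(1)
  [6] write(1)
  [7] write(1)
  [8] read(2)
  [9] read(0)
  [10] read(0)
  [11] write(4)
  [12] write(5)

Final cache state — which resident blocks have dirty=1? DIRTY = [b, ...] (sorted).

  0 | R B1 → L1 miss [-]
  1 | W B2 → L2 miss [D]
  2 | R B2 → L2 hit [D]
  3 | R B5 → L2 miss wb→B2 [-]
  4 | R B5 → L2 hit [-]
  5 | W B1 → L1 hit [D]
  6 | W B1 → L1 hit [D]
  7 | W B1 → L1 hit [D]
  8 | R B2 → L2 miss [-]
  9 | R B0 → L0 miss [-]
  10 | R B0 → L0 hit [-]
  11 | W B4 → L1 miss wb→B1 [D]
  12 | W B5 → L2 miss [D]

DIRTY = [4, 5]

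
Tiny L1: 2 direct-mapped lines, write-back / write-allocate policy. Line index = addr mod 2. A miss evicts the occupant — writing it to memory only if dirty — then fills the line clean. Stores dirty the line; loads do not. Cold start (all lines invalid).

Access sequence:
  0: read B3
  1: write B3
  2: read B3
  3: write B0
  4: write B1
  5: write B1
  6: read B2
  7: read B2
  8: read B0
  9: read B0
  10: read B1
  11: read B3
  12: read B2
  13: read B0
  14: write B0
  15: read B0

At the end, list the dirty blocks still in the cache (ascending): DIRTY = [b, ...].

DIRTY = [0]

  0 | R B3 → L1 miss [-]
  1 | W B3 → L1 hit [D]
  2 | R B3 → L1 hit [D]
  3 | W B0 → L0 miss [D]
  4 | W B1 → L1 miss wb→B3 [D]
  5 | W B1 → L1 hit [D]
  6 | R B2 → L0 miss wb→B0 [-]
  7 | R B2 → L0 hit [-]
  8 | R B0 → L0 miss [-]
  9 | R B0 → L0 hit [-]
  10 | R B1 → L1 hit [D]
  11 | R B3 → L1 miss wb→B1 [-]
  12 | R B2 → L0 miss [-]
  13 | R B0 → L0 miss [-]
  14 | W B0 → L0 hit [D]
  15 | R B0 → L0 hit [D]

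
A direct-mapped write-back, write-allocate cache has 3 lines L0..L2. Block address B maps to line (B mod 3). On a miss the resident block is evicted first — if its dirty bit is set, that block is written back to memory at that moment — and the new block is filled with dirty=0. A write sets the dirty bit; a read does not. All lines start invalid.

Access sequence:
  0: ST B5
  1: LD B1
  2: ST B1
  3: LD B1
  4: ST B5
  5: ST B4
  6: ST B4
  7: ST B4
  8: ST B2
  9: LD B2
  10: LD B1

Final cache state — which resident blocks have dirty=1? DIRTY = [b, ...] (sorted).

DIRTY = [2]

0: W B5 -> L2 miss  d=D]
1: R B1 -> L1 miss  d=-]
2: W B1 -> L1 hit  d=D]
3: R B1 -> L1 hit  d=D]
4: W B5 -> L2 hit  d=D]
5: W B4 -> L1 miss wb->B1  d=D]
6: W B4 -> L1 hit  d=D]
7: W B4 -> L1 hit  d=D]
8: W B2 -> L2 miss wb->B5  d=D]
9: R B2 -> L2 hit  d=D]
10: R B1 -> L1 miss wb->B4  d=-]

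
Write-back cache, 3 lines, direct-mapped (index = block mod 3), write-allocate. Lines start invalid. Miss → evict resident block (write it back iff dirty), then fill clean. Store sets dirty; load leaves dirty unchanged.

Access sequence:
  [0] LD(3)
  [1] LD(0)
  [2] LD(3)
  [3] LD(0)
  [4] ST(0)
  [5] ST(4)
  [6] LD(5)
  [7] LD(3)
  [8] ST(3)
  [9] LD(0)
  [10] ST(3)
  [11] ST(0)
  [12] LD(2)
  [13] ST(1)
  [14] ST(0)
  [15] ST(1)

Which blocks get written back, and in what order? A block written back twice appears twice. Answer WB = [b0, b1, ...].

WB = [0, 3, 3, 4]

  0 | R B3 → L0 miss [-]
  1 | R B0 → L0 miss [-]
  2 | R B3 → L0 miss [-]
  3 | R B0 → L0 miss [-]
  4 | W B0 → L0 hit [D]
  5 | W B4 → L1 miss [D]
  6 | R B5 → L2 miss [-]
  7 | R B3 → L0 miss wb→B0 [-]
  8 | W B3 → L0 hit [D]
  9 | R B0 → L0 miss wb→B3 [-]
  10 | W B3 → L0 miss [D]
  11 | W B0 → L0 miss wb→B3 [D]
  12 | R B2 → L2 miss [-]
  13 | W B1 → L1 miss wb→B4 [D]
  14 | W B0 → L0 hit [D]
  15 | W B1 → L1 hit [D]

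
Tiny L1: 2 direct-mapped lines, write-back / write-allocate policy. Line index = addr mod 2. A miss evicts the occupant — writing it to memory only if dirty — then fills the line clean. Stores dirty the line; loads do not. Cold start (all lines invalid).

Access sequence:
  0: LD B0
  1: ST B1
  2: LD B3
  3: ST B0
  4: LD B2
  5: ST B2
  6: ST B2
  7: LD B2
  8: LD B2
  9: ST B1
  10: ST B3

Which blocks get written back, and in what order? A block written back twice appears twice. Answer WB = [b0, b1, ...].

  0 | R B0 → L0 miss [-]
  1 | W B1 → L1 miss [D]
  2 | R B3 → L1 miss wb→B1 [-]
  3 | W B0 → L0 hit [D]
  4 | R B2 → L0 miss wb→B0 [-]
  5 | W B2 → L0 hit [D]
  6 | W B2 → L0 hit [D]
  7 | R B2 → L0 hit [D]
  8 | R B2 → L0 hit [D]
  9 | W B1 → L1 miss [D]
  10 | W B3 → L1 miss wb→B1 [D]

WB = [1, 0, 1]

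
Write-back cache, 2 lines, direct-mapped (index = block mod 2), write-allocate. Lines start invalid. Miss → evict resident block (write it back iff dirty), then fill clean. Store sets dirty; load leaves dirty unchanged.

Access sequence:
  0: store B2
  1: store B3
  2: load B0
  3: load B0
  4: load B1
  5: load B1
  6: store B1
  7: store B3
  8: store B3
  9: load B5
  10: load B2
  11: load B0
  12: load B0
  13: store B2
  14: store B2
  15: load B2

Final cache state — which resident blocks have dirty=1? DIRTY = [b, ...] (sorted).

DIRTY = [2]

  0 | W B2 → L0 miss [D]
  1 | W B3 → L1 miss [D]
  2 | R B0 → L0 miss wb→B2 [-]
  3 | R B0 → L0 hit [-]
  4 | R B1 → L1 miss wb→B3 [-]
  5 | R B1 → L1 hit [-]
  6 | W B1 → L1 hit [D]
  7 | W B3 → L1 miss wb→B1 [D]
  8 | W B3 → L1 hit [D]
  9 | R B5 → L1 miss wb→B3 [-]
  10 | R B2 → L0 miss [-]
  11 | R B0 → L0 miss [-]
  12 | R B0 → L0 hit [-]
  13 | W B2 → L0 miss [D]
  14 | W B2 → L0 hit [D]
  15 | R B2 → L0 hit [D]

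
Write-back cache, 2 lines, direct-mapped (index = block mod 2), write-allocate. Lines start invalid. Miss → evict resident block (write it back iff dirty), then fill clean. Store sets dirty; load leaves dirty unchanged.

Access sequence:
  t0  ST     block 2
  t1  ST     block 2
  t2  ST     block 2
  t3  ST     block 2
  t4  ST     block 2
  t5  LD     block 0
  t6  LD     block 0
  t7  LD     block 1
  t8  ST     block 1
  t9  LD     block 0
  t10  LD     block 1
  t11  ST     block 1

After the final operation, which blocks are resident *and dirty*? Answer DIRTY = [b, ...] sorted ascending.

DIRTY = [1]

  0 | W B2 → L0 miss [D]
  1 | W B2 → L0 hit [D]
  2 | W B2 → L0 hit [D]
  3 | W B2 → L0 hit [D]
  4 | W B2 → L0 hit [D]
  5 | R B0 → L0 miss wb→B2 [-]
  6 | R B0 → L0 hit [-]
  7 | R B1 → L1 miss [-]
  8 | W B1 → L1 hit [D]
  9 | R B0 → L0 hit [-]
  10 | R B1 → L1 hit [D]
  11 | W B1 → L1 hit [D]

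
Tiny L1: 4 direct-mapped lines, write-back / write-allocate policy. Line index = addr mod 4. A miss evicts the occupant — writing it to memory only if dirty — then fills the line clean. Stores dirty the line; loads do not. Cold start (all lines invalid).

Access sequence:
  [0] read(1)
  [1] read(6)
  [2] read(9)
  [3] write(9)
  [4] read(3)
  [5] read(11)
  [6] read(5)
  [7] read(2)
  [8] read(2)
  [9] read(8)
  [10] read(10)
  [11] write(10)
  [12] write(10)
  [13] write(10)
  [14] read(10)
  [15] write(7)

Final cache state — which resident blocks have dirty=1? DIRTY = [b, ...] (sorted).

0: R B1 -> L1 miss  d=-]
1: R B6 -> L2 miss  d=-]
2: R B9 -> L1 miss  d=-]
3: W B9 -> L1 hit  d=D]
4: R B3 -> L3 miss  d=-]
5: R B11 -> L3 miss  d=-]
6: R B5 -> L1 miss wb->B9  d=-]
7: R B2 -> L2 miss  d=-]
8: R B2 -> L2 hit  d=-]
9: R B8 -> L0 miss  d=-]
10: R B10 -> L2 miss  d=-]
11: W B10 -> L2 hit  d=D]
12: W B10 -> L2 hit  d=D]
13: W B10 -> L2 hit  d=D]
14: R B10 -> L2 hit  d=D]
15: W B7 -> L3 miss  d=D]

DIRTY = [7, 10]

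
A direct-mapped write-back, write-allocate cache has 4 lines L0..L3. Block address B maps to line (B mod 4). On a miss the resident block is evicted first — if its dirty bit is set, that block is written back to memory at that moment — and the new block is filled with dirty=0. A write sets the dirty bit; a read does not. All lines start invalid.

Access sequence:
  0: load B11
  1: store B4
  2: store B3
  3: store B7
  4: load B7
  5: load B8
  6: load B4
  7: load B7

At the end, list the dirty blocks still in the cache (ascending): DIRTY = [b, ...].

DIRTY = [7]

0: R B11 -> L3 miss  d=-]
1: W B4 -> L0 miss  d=D]
2: W B3 -> L3 miss  d=D]
3: W B7 -> L3 miss wb->B3  d=D]
4: R B7 -> L3 hit  d=D]
5: R B8 -> L0 miss wb->B4  d=-]
6: R B4 -> L0 miss  d=-]
7: R B7 -> L3 hit  d=D]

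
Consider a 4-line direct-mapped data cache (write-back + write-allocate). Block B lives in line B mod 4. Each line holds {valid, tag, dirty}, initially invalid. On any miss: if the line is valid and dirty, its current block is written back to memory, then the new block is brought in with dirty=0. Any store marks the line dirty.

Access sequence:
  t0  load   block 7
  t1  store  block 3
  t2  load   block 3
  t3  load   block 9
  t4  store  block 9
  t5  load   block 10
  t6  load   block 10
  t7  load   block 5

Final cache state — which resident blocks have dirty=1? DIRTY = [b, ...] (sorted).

  0 | R B7 → L3 miss [-]
  1 | W B3 → L3 miss [D]
  2 | R B3 → L3 hit [D]
  3 | R B9 → L1 miss [-]
  4 | W B9 → L1 hit [D]
  5 | R B10 → L2 miss [-]
  6 | R B10 → L2 hit [-]
  7 | R B5 → L1 miss wb→B9 [-]

DIRTY = [3]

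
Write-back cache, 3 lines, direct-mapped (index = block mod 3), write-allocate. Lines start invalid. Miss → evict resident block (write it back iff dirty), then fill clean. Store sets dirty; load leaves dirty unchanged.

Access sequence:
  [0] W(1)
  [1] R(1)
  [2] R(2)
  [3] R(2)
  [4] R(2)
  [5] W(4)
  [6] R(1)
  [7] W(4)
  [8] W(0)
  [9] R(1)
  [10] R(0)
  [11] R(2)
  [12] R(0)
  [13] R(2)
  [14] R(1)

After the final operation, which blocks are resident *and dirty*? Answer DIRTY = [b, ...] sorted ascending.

0: W B1 -> L1 miss  d=D]
1: R B1 -> L1 hit  d=D]
2: R B2 -> L2 miss  d=-]
3: R B2 -> L2 hit  d=-]
4: R B2 -> L2 hit  d=-]
5: W B4 -> L1 miss wb->B1  d=D]
6: R B1 -> L1 miss wb->B4  d=-]
7: W B4 -> L1 miss  d=D]
8: W B0 -> L0 miss  d=D]
9: R B1 -> L1 miss wb->B4  d=-]
10: R B0 -> L0 hit  d=D]
11: R B2 -> L2 hit  d=-]
12: R B0 -> L0 hit  d=D]
13: R B2 -> L2 hit  d=-]
14: R B1 -> L1 hit  d=-]

DIRTY = [0]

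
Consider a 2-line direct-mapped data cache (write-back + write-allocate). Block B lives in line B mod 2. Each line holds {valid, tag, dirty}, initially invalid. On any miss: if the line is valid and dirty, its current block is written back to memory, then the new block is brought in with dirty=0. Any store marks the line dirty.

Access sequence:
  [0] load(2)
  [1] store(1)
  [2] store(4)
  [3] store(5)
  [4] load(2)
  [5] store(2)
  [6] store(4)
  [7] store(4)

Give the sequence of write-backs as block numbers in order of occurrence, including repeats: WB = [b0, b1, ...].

0: R B2 → L0 miss [-]
1: W B1 → L1 miss [D]
2: W B4 → L0 miss [D]
3: W B5 → L1 miss wb→B1 [D]
4: R B2 → L0 miss wb→B4 [-]
5: W B2 → L0 hit [D]
6: W B4 → L0 miss wb→B2 [D]
7: W B4 → L0 hit [D]

WB = [1, 4, 2]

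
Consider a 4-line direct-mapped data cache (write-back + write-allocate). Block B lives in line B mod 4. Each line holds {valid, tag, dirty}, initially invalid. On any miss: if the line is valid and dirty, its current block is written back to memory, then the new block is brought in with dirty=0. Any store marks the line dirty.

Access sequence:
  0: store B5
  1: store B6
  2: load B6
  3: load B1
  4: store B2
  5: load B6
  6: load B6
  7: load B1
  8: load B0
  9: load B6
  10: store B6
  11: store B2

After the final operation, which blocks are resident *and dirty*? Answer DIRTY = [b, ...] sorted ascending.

0: W B5 -> L1 miss  d=D]
1: W B6 -> L2 miss  d=D]
2: R B6 -> L2 hit  d=D]
3: R B1 -> L1 miss wb->B5  d=-]
4: W B2 -> L2 miss wb->B6  d=D]
5: R B6 -> L2 miss wb->B2  d=-]
6: R B6 -> L2 hit  d=-]
7: R B1 -> L1 hit  d=-]
8: R B0 -> L0 miss  d=-]
9: R B6 -> L2 hit  d=-]
10: W B6 -> L2 hit  d=D]
11: W B2 -> L2 miss wb->B6  d=D]

DIRTY = [2]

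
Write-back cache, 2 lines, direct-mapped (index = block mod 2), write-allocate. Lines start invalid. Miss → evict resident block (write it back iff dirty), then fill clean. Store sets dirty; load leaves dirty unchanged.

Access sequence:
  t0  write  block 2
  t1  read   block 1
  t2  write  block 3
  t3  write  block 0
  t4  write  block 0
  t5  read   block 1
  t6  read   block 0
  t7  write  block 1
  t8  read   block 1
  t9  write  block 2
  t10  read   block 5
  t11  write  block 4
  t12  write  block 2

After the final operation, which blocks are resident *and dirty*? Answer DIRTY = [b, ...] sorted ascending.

0: W B2 → L0 miss [D]
1: R B1 → L1 miss [-]
2: W B3 → L1 miss [D]
3: W B0 → L0 miss wb→B2 [D]
4: W B0 → L0 hit [D]
5: R B1 → L1 miss wb→B3 [-]
6: R B0 → L0 hit [D]
7: W B1 → L1 hit [D]
8: R B1 → L1 hit [D]
9: W B2 → L0 miss wb→B0 [D]
10: R B5 → L1 miss wb→B1 [-]
11: W B4 → L0 miss wb→B2 [D]
12: W B2 → L0 miss wb→B4 [D]

DIRTY = [2]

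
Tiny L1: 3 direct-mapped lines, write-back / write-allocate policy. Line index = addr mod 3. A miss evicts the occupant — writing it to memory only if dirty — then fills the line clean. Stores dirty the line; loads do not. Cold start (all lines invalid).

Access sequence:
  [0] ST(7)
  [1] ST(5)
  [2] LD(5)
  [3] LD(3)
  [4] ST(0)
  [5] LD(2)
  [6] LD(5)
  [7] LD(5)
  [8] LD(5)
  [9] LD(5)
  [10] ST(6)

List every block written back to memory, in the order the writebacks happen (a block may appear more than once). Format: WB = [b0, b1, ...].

  0 | W B7 → L1 miss [D]
  1 | W B5 → L2 miss [D]
  2 | R B5 → L2 hit [D]
  3 | R B3 → L0 miss [-]
  4 | W B0 → L0 miss [D]
  5 | R B2 → L2 miss wb→B5 [-]
  6 | R B5 → L2 miss [-]
  7 | R B5 → L2 hit [-]
  8 | R B5 → L2 hit [-]
  9 | R B5 → L2 hit [-]
  10 | W B6 → L0 miss wb→B0 [D]

WB = [5, 0]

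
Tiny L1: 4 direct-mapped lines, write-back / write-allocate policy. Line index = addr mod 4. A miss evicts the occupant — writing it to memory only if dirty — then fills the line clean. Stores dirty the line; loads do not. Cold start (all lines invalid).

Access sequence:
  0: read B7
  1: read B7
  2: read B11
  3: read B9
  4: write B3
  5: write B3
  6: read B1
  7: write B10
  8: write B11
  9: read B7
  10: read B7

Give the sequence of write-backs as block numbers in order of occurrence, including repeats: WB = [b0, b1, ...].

WB = [3, 11]

  0 | R B7 → L3 miss [-]
  1 | R B7 → L3 hit [-]
  2 | R B11 → L3 miss [-]
  3 | R B9 → L1 miss [-]
  4 | W B3 → L3 miss [D]
  5 | W B3 → L3 hit [D]
  6 | R B1 → L1 miss [-]
  7 | W B10 → L2 miss [D]
  8 | W B11 → L3 miss wb→B3 [D]
  9 | R B7 → L3 miss wb→B11 [-]
  10 | R B7 → L3 hit [-]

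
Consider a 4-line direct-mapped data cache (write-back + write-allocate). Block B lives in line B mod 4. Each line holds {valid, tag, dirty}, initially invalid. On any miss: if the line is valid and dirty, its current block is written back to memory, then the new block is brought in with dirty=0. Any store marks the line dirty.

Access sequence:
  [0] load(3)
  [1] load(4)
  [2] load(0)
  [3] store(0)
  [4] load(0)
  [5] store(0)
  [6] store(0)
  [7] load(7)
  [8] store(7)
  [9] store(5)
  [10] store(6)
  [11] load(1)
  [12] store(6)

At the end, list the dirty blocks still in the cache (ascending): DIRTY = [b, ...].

DIRTY = [0, 6, 7]

0: R B3 → L3 miss [-]
1: R B4 → L0 miss [-]
2: R B0 → L0 miss [-]
3: W B0 → L0 hit [D]
4: R B0 → L0 hit [D]
5: W B0 → L0 hit [D]
6: W B0 → L0 hit [D]
7: R B7 → L3 miss [-]
8: W B7 → L3 hit [D]
9: W B5 → L1 miss [D]
10: W B6 → L2 miss [D]
11: R B1 → L1 miss wb→B5 [-]
12: W B6 → L2 hit [D]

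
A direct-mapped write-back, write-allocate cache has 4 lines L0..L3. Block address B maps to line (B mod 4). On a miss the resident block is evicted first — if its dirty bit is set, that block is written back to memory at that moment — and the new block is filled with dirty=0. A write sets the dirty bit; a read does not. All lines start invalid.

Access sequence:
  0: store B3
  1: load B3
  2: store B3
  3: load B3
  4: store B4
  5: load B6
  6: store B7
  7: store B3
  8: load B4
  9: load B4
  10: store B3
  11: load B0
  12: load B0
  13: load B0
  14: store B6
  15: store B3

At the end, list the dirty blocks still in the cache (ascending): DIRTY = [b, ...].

DIRTY = [3, 6]

0: W B3 -> L3 miss  d=D]
1: R B3 -> L3 hit  d=D]
2: W B3 -> L3 hit  d=D]
3: R B3 -> L3 hit  d=D]
4: W B4 -> L0 miss  d=D]
5: R B6 -> L2 miss  d=-]
6: W B7 -> L3 miss wb->B3  d=D]
7: W B3 -> L3 miss wb->B7  d=D]
8: R B4 -> L0 hit  d=D]
9: R B4 -> L0 hit  d=D]
10: W B3 -> L3 hit  d=D]
11: R B0 -> L0 miss wb->B4  d=-]
12: R B0 -> L0 hit  d=-]
13: R B0 -> L0 hit  d=-]
14: W B6 -> L2 hit  d=D]
15: W B3 -> L3 hit  d=D]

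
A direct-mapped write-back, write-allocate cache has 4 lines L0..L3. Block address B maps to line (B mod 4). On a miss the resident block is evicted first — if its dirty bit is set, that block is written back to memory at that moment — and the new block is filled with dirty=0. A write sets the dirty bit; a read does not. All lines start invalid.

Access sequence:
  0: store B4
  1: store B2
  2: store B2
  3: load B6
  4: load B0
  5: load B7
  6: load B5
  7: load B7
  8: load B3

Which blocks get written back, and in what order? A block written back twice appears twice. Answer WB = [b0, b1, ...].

0: W B4 → L0 miss [D]
1: W B2 → L2 miss [D]
2: W B2 → L2 hit [D]
3: R B6 → L2 miss wb→B2 [-]
4: R B0 → L0 miss wb→B4 [-]
5: R B7 → L3 miss [-]
6: R B5 → L1 miss [-]
7: R B7 → L3 hit [-]
8: R B3 → L3 miss [-]

WB = [2, 4]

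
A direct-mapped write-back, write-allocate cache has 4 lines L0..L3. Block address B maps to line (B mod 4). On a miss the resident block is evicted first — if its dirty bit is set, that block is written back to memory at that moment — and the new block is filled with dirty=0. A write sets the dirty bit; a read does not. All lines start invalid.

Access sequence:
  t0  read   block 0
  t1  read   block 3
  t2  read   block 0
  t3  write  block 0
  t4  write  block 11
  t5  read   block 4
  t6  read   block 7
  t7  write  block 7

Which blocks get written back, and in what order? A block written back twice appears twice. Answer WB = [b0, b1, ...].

0: R B0 → L0 miss [-]
1: R B3 → L3 miss [-]
2: R B0 → L0 hit [-]
3: W B0 → L0 hit [D]
4: W B11 → L3 miss [D]
5: R B4 → L0 miss wb→B0 [-]
6: R B7 → L3 miss wb→B11 [-]
7: W B7 → L3 hit [D]

WB = [0, 11]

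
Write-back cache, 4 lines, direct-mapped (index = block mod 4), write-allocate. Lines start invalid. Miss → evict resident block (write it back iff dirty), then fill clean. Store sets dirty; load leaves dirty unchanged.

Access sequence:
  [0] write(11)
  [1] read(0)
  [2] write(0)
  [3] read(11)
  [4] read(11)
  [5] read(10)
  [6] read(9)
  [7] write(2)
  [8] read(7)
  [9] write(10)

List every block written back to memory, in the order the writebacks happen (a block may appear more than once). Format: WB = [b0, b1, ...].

WB = [11, 2]

0: W B11 -> L3 miss  d=D]
1: R B0 -> L0 miss  d=-]
2: W B0 -> L0 hit  d=D]
3: R B11 -> L3 hit  d=D]
4: R B11 -> L3 hit  d=D]
5: R B10 -> L2 miss  d=-]
6: R B9 -> L1 miss  d=-]
7: W B2 -> L2 miss  d=D]
8: R B7 -> L3 miss wb->B11  d=-]
9: W B10 -> L2 miss wb->B2  d=D]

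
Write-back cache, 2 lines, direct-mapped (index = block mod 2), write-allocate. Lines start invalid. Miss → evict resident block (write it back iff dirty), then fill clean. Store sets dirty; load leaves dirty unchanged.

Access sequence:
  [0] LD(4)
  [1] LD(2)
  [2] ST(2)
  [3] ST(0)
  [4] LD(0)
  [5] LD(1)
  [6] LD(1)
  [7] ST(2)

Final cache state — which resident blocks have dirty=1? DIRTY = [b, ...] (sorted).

  0 | R B4 → L0 miss [-]
  1 | R B2 → L0 miss [-]
  2 | W B2 → L0 hit [D]
  3 | W B0 → L0 miss wb→B2 [D]
  4 | R B0 → L0 hit [D]
  5 | R B1 → L1 miss [-]
  6 | R B1 → L1 hit [-]
  7 | W B2 → L0 miss wb→B0 [D]

DIRTY = [2]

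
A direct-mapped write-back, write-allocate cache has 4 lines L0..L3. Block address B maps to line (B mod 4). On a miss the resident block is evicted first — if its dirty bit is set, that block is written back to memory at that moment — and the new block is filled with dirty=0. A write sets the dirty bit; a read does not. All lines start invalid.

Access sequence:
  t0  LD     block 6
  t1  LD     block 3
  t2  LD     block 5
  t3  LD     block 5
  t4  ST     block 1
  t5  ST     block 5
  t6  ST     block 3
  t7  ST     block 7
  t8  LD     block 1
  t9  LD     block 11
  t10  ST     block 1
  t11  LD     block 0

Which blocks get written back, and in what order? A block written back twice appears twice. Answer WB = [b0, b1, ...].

WB = [1, 3, 5, 7]

0: R B6 -> L2 miss  d=-]
1: R B3 -> L3 miss  d=-]
2: R B5 -> L1 miss  d=-]
3: R B5 -> L1 hit  d=-]
4: W B1 -> L1 miss  d=D]
5: W B5 -> L1 miss wb->B1  d=D]
6: W B3 -> L3 hit  d=D]
7: W B7 -> L3 miss wb->B3  d=D]
8: R B1 -> L1 miss wb->B5  d=-]
9: R B11 -> L3 miss wb->B7  d=-]
10: W B1 -> L1 hit  d=D]
11: R B0 -> L0 miss  d=-]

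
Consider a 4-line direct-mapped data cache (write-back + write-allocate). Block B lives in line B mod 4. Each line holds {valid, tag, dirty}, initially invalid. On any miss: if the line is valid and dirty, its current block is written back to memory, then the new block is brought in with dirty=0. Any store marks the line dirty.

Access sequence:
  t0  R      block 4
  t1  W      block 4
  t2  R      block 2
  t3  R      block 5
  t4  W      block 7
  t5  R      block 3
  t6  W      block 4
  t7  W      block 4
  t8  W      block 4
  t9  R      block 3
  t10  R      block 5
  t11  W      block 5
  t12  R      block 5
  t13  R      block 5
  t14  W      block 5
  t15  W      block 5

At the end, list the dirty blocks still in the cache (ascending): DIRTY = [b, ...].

DIRTY = [4, 5]

0: R B4 -> L0 miss  d=-]
1: W B4 -> L0 hit  d=D]
2: R B2 -> L2 miss  d=-]
3: R B5 -> L1 miss  d=-]
4: W B7 -> L3 miss  d=D]
5: R B3 -> L3 miss wb->B7  d=-]
6: W B4 -> L0 hit  d=D]
7: W B4 -> L0 hit  d=D]
8: W B4 -> L0 hit  d=D]
9: R B3 -> L3 hit  d=-]
10: R B5 -> L1 hit  d=-]
11: W B5 -> L1 hit  d=D]
12: R B5 -> L1 hit  d=D]
13: R B5 -> L1 hit  d=D]
14: W B5 -> L1 hit  d=D]
15: W B5 -> L1 hit  d=D]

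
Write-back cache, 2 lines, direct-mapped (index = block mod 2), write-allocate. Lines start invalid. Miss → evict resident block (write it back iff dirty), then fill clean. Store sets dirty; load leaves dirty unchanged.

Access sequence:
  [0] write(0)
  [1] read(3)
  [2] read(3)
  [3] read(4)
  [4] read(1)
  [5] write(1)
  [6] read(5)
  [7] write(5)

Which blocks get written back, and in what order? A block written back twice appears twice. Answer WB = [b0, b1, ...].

WB = [0, 1]

0: W B0 → L0 miss [D]
1: R B3 → L1 miss [-]
2: R B3 → L1 hit [-]
3: R B4 → L0 miss wb→B0 [-]
4: R B1 → L1 miss [-]
5: W B1 → L1 hit [D]
6: R B5 → L1 miss wb→B1 [-]
7: W B5 → L1 hit [D]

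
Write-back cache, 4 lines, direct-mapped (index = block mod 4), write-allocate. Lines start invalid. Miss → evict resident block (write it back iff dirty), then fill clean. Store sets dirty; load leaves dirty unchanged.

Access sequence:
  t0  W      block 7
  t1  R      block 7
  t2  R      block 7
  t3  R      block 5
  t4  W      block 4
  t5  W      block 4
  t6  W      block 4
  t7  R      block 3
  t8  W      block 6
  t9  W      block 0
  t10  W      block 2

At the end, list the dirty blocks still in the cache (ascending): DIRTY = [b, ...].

0: W B7 -> L3 miss  d=D]
1: R B7 -> L3 hit  d=D]
2: R B7 -> L3 hit  d=D]
3: R B5 -> L1 miss  d=-]
4: W B4 -> L0 miss  d=D]
5: W B4 -> L0 hit  d=D]
6: W B4 -> L0 hit  d=D]
7: R B3 -> L3 miss wb->B7  d=-]
8: W B6 -> L2 miss  d=D]
9: W B0 -> L0 miss wb->B4  d=D]
10: W B2 -> L2 miss wb->B6  d=D]

DIRTY = [0, 2]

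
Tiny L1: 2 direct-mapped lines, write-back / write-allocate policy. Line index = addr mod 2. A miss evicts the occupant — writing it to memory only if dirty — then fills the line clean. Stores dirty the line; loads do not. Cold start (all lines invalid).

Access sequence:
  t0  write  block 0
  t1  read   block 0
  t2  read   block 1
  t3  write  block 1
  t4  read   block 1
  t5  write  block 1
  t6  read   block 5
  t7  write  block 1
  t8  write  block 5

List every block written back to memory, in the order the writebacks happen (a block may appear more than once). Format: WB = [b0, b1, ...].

  0 | W B0 → L0 miss [D]
  1 | R B0 → L0 hit [D]
  2 | R B1 → L1 miss [-]
  3 | W B1 → L1 hit [D]
  4 | R B1 → L1 hit [D]
  5 | W B1 → L1 hit [D]
  6 | R B5 → L1 miss wb→B1 [-]
  7 | W B1 → L1 miss [D]
  8 | W B5 → L1 miss wb→B1 [D]

WB = [1, 1]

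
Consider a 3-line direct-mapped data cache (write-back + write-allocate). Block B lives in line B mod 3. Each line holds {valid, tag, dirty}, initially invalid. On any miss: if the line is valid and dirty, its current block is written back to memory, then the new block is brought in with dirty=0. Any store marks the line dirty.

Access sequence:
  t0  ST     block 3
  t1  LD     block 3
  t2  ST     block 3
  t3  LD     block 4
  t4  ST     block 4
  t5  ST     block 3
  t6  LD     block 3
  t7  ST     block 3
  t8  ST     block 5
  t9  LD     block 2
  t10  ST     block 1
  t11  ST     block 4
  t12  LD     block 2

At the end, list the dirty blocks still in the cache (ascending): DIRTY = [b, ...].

0: W B3 -> L0 miss  d=D]
1: R B3 -> L0 hit  d=D]
2: W B3 -> L0 hit  d=D]
3: R B4 -> L1 miss  d=-]
4: W B4 -> L1 hit  d=D]
5: W B3 -> L0 hit  d=D]
6: R B3 -> L0 hit  d=D]
7: W B3 -> L0 hit  d=D]
8: W B5 -> L2 miss  d=D]
9: R B2 -> L2 miss wb->B5  d=-]
10: W B1 -> L1 miss wb->B4  d=D]
11: W B4 -> L1 miss wb->B1  d=D]
12: R B2 -> L2 hit  d=-]

DIRTY = [3, 4]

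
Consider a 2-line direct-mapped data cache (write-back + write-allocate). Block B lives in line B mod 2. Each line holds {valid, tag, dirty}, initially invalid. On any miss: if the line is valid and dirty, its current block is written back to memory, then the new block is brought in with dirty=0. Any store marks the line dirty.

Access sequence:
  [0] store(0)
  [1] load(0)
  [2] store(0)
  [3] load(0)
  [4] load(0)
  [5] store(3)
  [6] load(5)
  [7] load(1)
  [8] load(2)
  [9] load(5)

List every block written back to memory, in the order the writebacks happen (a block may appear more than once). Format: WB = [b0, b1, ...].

0: W B0 -> L0 miss  d=D]
1: R B0 -> L0 hit  d=D]
2: W B0 -> L0 hit  d=D]
3: R B0 -> L0 hit  d=D]
4: R B0 -> L0 hit  d=D]
5: W B3 -> L1 miss  d=D]
6: R B5 -> L1 miss wb->B3  d=-]
7: R B1 -> L1 miss  d=-]
8: R B2 -> L0 miss wb->B0  d=-]
9: R B5 -> L1 miss  d=-]

WB = [3, 0]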